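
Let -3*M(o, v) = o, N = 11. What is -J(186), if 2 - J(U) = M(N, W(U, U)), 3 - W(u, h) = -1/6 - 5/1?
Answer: -17/3 ≈ -5.6667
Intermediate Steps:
W(u, h) = 49/6 (W(u, h) = 3 - (-1/6 - 5/1) = 3 - (-1*1/6 - 5*1) = 3 - (-1/6 - 5) = 3 - 1*(-31/6) = 3 + 31/6 = 49/6)
M(o, v) = -o/3
J(U) = 17/3 (J(U) = 2 - (-1)*11/3 = 2 - 1*(-11/3) = 2 + 11/3 = 17/3)
-J(186) = -1*17/3 = -17/3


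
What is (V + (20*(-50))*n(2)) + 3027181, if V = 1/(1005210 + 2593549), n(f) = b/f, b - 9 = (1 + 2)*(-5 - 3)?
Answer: 10921085560880/3598759 ≈ 3.0347e+6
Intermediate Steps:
b = -15 (b = 9 + (1 + 2)*(-5 - 3) = 9 + 3*(-8) = 9 - 24 = -15)
n(f) = -15/f
V = 1/3598759 ≈ 2.7787e-7
(V + (20*(-50))*n(2)) + 3027181 = (1/3598759 + (20*(-50))*(-15/2)) + 3027181 = (1/3598759 - (-15000)/2) + 3027181 = (1/3598759 - 1000*(-15/2)) + 3027181 = (1/3598759 + 7500) + 3027181 = 26990692501/3598759 + 3027181 = 10921085560880/3598759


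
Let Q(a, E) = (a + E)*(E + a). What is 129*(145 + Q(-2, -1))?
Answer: 19866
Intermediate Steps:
Q(a, E) = (E + a)**2 (Q(a, E) = (E + a)*(E + a) = (E + a)**2)
129*(145 + Q(-2, -1)) = 129*(145 + (-1 - 2)**2) = 129*(145 + (-3)**2) = 129*(145 + 9) = 129*154 = 19866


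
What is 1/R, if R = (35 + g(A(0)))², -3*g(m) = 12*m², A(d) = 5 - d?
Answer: 1/4225 ≈ 0.00023669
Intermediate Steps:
g(m) = -4*m²
R = 4225 (R = (35 - 4*(5 - 1*0)²)² = (35 - 4*(5 + 0)²)² = (35 - 4*5²)² = (35 - 4*25)² = (35 - 100)² = (-65)² = 4225)
1/R = 1/4225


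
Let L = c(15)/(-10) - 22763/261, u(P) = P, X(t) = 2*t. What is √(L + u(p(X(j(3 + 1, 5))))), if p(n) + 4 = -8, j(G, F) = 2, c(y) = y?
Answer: I*√3049234/174 ≈ 10.036*I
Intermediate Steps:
p(n) = -12 (p(n) = -4 - 8 = -12)
L = -46309/522 (L = 15/(-10) - 22763/261 = 15*(-⅒) - 22763*1/261 = -3/2 - 22763/261 = -46309/522 ≈ -88.715)
√(L + u(p(X(j(3 + 1, 5))))) = √(-46309/522 - 12) = √(-52573/522) = I*√3049234/174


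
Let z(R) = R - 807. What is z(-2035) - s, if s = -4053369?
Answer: 4050527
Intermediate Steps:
z(R) = -807 + R
z(-2035) - s = (-807 - 2035) - 1*(-4053369) = -2842 + 4053369 = 4050527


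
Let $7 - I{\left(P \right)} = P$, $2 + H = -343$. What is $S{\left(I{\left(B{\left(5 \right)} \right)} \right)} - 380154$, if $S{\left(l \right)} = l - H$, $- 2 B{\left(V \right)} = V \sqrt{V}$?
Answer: $-379802 + \frac{5 \sqrt{5}}{2} \approx -3.798 \cdot 10^{5}$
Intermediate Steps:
$H = -345$ ($H = -2 - 343 = -345$)
$B{\left(V \right)} = - \frac{V^{\frac{3}{2}}}{2}$ ($B{\left(V \right)} = - \frac{V \sqrt{V}}{2} = - \frac{V^{\frac{3}{2}}}{2}$)
$I{\left(P \right)} = 7 - P$
$S{\left(l \right)} = 345 + l$ ($S{\left(l \right)} = l - -345 = l + 345 = 345 + l$)
$S{\left(I{\left(B{\left(5 \right)} \right)} \right)} - 380154 = \left(345 + \left(7 - - \frac{5^{\frac{3}{2}}}{2}\right)\right) - 380154 = \left(345 + \left(7 - - \frac{5 \sqrt{5}}{2}\right)\right) - 380154 = \left(345 + \left(7 + \frac{5 \sqrt{5}}{2}\right)\right) - 380154 = \left(352 + \frac{5 \sqrt{5}}{2}\right) - 380154 = -379802 + \frac{5 \sqrt{5}}{2}$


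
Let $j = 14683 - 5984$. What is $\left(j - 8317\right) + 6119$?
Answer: $6501$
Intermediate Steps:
$j = 8699$ ($j = 14683 - 5984 = 8699$)
$\left(j - 8317\right) + 6119 = \left(8699 - 8317\right) + 6119 = 382 + 6119 = 6501$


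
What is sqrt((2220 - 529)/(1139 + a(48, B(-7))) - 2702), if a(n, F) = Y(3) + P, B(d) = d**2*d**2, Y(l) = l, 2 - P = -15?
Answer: I*sqrt(10048713)/61 ≈ 51.967*I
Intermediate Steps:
P = 17 (P = 2 - 1*(-15) = 2 + 15 = 17)
B(d) = d**4
a(n, F) = 20 (a(n, F) = 3 + 17 = 20)
sqrt((2220 - 529)/(1139 + a(48, B(-7))) - 2702) = sqrt((2220 - 529)/(1139 + 20) - 2702) = sqrt(1691/1159 - 2702) = sqrt(1691*(1/1159) - 2702) = sqrt(89/61 - 2702) = sqrt(-164733/61) = I*sqrt(10048713)/61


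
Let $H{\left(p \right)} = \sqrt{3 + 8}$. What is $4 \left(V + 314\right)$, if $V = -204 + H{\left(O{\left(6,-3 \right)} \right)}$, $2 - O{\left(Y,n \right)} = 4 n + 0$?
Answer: $440 + 4 \sqrt{11} \approx 453.27$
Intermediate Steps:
$O{\left(Y,n \right)} = 2 - 4 n$ ($O{\left(Y,n \right)} = 2 - \left(4 n + 0\right) = 2 - 4 n$)
$H{\left(p \right)} = \sqrt{11}$
$V = -204 + \sqrt{11} \approx -200.68$
$4 \left(V + 314\right) = 4 \left(\left(-204 + \sqrt{11}\right) + 314\right) = 4 \left(110 + \sqrt{11}\right) = 440 + 4 \sqrt{11}$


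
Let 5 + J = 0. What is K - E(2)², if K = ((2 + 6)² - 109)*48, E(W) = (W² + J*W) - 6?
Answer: -2304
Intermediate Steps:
J = -5 (J = -5 + 0 = -5)
E(W) = -6 + W² - 5*W (E(W) = (W² - 5*W) - 6 = -6 + W² - 5*W)
K = -2160 (K = (8² - 109)*48 = (64 - 109)*48 = -45*48 = -2160)
K - E(2)² = -2160 - (-6 + 2² - 5*2)² = -2160 - (-6 + 4 - 10)² = -2160 - 1*(-12)² = -2160 - 1*144 = -2160 - 144 = -2304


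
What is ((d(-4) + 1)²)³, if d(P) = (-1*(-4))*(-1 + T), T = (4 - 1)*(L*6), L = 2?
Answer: 7858047974841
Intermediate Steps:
T = 36 (T = (4 - 1)*(2*6) = 3*12 = 36)
d(P) = 140 (d(P) = (-1*(-4))*(-1 + 36) = 4*35 = 140)
((d(-4) + 1)²)³ = ((140 + 1)²)³ = (141²)³ = 19881³ = 7858047974841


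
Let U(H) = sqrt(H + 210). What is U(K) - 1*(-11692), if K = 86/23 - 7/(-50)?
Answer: 11692 + 3*sqrt(1257134)/230 ≈ 11707.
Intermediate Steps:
K = 4461/1150 (K = 86*(1/23) - 7*(-1/50) = 86/23 + 7/50 = 4461/1150 ≈ 3.8791)
U(H) = sqrt(210 + H)
U(K) - 1*(-11692) = sqrt(210 + 4461/1150) - 1*(-11692) = sqrt(245961/1150) + 11692 = 3*sqrt(1257134)/230 + 11692 = 11692 + 3*sqrt(1257134)/230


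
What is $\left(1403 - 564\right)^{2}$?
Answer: $703921$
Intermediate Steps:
$\left(1403 - 564\right)^{2} = 839^{2} = 703921$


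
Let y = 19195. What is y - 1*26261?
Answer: -7066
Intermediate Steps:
y - 1*26261 = 19195 - 1*26261 = 19195 - 26261 = -7066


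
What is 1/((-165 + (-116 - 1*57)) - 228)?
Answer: -1/566 ≈ -0.0017668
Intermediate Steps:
1/((-165 + (-116 - 1*57)) - 228) = 1/((-165 + (-116 - 57)) - 228) = 1/((-165 - 173) - 228) = 1/(-338 - 228) = 1/(-566) = -1/566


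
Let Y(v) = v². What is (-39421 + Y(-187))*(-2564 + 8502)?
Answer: -26435976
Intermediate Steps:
(-39421 + Y(-187))*(-2564 + 8502) = (-39421 + (-187)²)*(-2564 + 8502) = (-39421 + 34969)*5938 = -4452*5938 = -26435976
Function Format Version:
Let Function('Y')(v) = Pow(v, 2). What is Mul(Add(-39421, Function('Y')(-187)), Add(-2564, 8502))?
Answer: -26435976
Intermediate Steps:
Mul(Add(-39421, Function('Y')(-187)), Add(-2564, 8502)) = Mul(Add(-39421, Pow(-187, 2)), Add(-2564, 8502)) = Mul(Add(-39421, 34969), 5938) = Mul(-4452, 5938) = -26435976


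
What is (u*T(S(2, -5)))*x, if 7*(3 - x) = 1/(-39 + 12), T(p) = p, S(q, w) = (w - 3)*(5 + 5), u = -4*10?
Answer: 1817600/189 ≈ 9616.9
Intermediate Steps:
u = -40
S(q, w) = -30 + 10*w (S(q, w) = (-3 + w)*10 = -30 + 10*w)
x = 568/189 (x = 3 - 1/(7*(-39 + 12)) = 3 - ⅐/(-27) = 3 - ⅐*(-1/27) = 3 + 1/189 = 568/189 ≈ 3.0053)
(u*T(S(2, -5)))*x = -40*(-30 + 10*(-5))*(568/189) = -40*(-30 - 50)*(568/189) = -40*(-80)*(568/189) = 3200*(568/189) = 1817600/189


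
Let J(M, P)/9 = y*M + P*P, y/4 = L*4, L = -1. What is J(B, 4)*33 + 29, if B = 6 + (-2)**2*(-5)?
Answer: 71309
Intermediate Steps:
y = -16 (y = 4*(-1*4) = 4*(-4) = -16)
B = -14 (B = 6 + 4*(-5) = 6 - 20 = -14)
J(M, P) = -144*M + 9*P**2 (J(M, P) = 9*(-16*M + P*P) = 9*(-16*M + P**2) = 9*(P**2 - 16*M) = -144*M + 9*P**2)
J(B, 4)*33 + 29 = (-144*(-14) + 9*4**2)*33 + 29 = (2016 + 9*16)*33 + 29 = (2016 + 144)*33 + 29 = 2160*33 + 29 = 71280 + 29 = 71309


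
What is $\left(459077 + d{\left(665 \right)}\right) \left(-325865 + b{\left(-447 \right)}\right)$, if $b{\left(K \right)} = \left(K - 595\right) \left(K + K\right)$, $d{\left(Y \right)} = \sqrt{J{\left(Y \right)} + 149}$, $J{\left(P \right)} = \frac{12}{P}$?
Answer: $278055134591 + \frac{605683 \sqrt{65899505}}{665} \approx 2.7806 \cdot 10^{11}$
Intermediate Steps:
$d{\left(Y \right)} = \sqrt{149 + \frac{12}{Y}}$ ($d{\left(Y \right)} = \sqrt{\frac{12}{Y} + 149} = \sqrt{149 + \frac{12}{Y}}$)
$b{\left(K \right)} = 2 K \left(-595 + K\right)$ ($b{\left(K \right)} = \left(-595 + K\right) 2 K = 2 K \left(-595 + K\right)$)
$\left(459077 + d{\left(665 \right)}\right) \left(-325865 + b{\left(-447 \right)}\right) = \left(459077 + \sqrt{149 + \frac{12}{665}}\right) \left(-325865 + 2 \left(-447\right) \left(-595 - 447\right)\right) = \left(459077 + \sqrt{149 + 12 \cdot \frac{1}{665}}\right) \left(-325865 + 2 \left(-447\right) \left(-1042\right)\right) = \left(459077 + \sqrt{149 + \frac{12}{665}}\right) \left(-325865 + 931548\right) = \left(459077 + \sqrt{\frac{99097}{665}}\right) 605683 = \left(459077 + \frac{\sqrt{65899505}}{665}\right) 605683 = 278055134591 + \frac{605683 \sqrt{65899505}}{665}$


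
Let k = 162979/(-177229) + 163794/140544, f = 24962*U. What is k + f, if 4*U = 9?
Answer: 233163005220167/4151412096 ≈ 56165.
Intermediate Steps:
U = 9/4 (U = (¼)*9 = 9/4 ≈ 2.2500)
f = 112329/2 (f = 24962*(9/4) = 112329/2 ≈ 56165.)
k = 1020554375/4151412096 (k = 162979*(-1/177229) + 163794*(1/140544) = -162979/177229 + 27299/23424 = 1020554375/4151412096 ≈ 0.24583)
k + f = 1020554375/4151412096 + 112329/2 = 233163005220167/4151412096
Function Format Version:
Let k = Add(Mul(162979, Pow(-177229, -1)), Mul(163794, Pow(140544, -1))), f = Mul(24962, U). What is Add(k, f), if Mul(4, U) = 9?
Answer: Rational(233163005220167, 4151412096) ≈ 56165.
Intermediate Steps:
U = Rational(9, 4) (U = Mul(Rational(1, 4), 9) = Rational(9, 4) ≈ 2.2500)
f = Rational(112329, 2) (f = Mul(24962, Rational(9, 4)) = Rational(112329, 2) ≈ 56165.)
k = Rational(1020554375, 4151412096) (k = Add(Mul(162979, Rational(-1, 177229)), Mul(163794, Rational(1, 140544))) = Add(Rational(-162979, 177229), Rational(27299, 23424)) = Rational(1020554375, 4151412096) ≈ 0.24583)
Add(k, f) = Add(Rational(1020554375, 4151412096), Rational(112329, 2)) = Rational(233163005220167, 4151412096)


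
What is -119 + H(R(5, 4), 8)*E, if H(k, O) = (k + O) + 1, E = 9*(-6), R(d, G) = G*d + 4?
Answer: -1901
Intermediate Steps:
R(d, G) = 4 + G*d
E = -54
H(k, O) = 1 + O + k (H(k, O) = (O + k) + 1 = 1 + O + k)
-119 + H(R(5, 4), 8)*E = -119 + (1 + 8 + (4 + 4*5))*(-54) = -119 + (1 + 8 + (4 + 20))*(-54) = -119 + (1 + 8 + 24)*(-54) = -119 + 33*(-54) = -119 - 1782 = -1901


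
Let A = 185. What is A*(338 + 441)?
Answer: 144115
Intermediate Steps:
A*(338 + 441) = 185*(338 + 441) = 185*779 = 144115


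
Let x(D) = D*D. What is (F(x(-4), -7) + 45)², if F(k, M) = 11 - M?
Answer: 3969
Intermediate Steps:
x(D) = D²
(F(x(-4), -7) + 45)² = ((11 - 1*(-7)) + 45)² = ((11 + 7) + 45)² = (18 + 45)² = 63² = 3969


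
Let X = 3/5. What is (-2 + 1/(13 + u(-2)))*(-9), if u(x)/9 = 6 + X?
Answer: 6471/362 ≈ 17.876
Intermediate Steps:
X = ⅗ (X = 3*(⅕) = ⅗ ≈ 0.60000)
u(x) = 297/5 (u(x) = 9*(6 + ⅗) = 9*(33/5) = 297/5)
(-2 + 1/(13 + u(-2)))*(-9) = (-2 + 1/(13 + 297/5))*(-9) = (-2 + 1/(362/5))*(-9) = (-2 + 5/362)*(-9) = -719/362*(-9) = 6471/362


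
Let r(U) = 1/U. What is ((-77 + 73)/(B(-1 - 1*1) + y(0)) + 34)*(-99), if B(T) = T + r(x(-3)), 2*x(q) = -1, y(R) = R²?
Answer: -3465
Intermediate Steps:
x(q) = -½ (x(q) = (½)*(-1) = -½)
B(T) = -2 + T (B(T) = T + 1/(-½) = T - 2 = -2 + T)
((-77 + 73)/(B(-1 - 1*1) + y(0)) + 34)*(-99) = ((-77 + 73)/((-2 + (-1 - 1*1)) + 0²) + 34)*(-99) = (-4/((-2 + (-1 - 1)) + 0) + 34)*(-99) = (-4/((-2 - 2) + 0) + 34)*(-99) = (-4/(-4 + 0) + 34)*(-99) = (-4/(-4) + 34)*(-99) = (-4*(-¼) + 34)*(-99) = (1 + 34)*(-99) = 35*(-99) = -3465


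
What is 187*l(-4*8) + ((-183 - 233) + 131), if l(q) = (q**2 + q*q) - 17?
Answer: 379512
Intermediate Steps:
l(q) = -17 + 2*q**2 (l(q) = (q**2 + q**2) - 17 = 2*q**2 - 17 = -17 + 2*q**2)
187*l(-4*8) + ((-183 - 233) + 131) = 187*(-17 + 2*(-4*8)**2) + ((-183 - 233) + 131) = 187*(-17 + 2*(-32)**2) + (-416 + 131) = 187*(-17 + 2*1024) - 285 = 187*(-17 + 2048) - 285 = 187*2031 - 285 = 379797 - 285 = 379512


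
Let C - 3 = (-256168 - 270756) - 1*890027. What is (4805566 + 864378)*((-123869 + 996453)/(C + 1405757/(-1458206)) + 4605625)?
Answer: 53956078050540748248456024/2066203481045 ≈ 2.6114e+13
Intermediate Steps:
C = -1416948 (C = 3 + ((-256168 - 270756) - 1*890027) = 3 + (-526924 - 890027) = 3 - 1416951 = -1416948)
(4805566 + 864378)*((-123869 + 996453)/(C + 1405757/(-1458206)) + 4605625) = (4805566 + 864378)*((-123869 + 996453)/(-1416948 + 1405757/(-1458206)) + 4605625) = 5669944*(872584/(-1416948 + 1405757*(-1/1458206)) + 4605625) = 5669944*(872584/(-1416948 - 1405757/1458206) + 4605625) = 5669944*(872584/(-2066203481045/1458206) + 4605625) = 5669944*(872584*(-1458206/2066203481045) + 4605625) = 5669944*(-1272407224304/2066203481045 + 4605625) = 5669944*(9516157134980653821/2066203481045) = 53956078050540748248456024/2066203481045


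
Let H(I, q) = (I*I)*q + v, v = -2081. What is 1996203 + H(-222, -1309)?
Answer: -62518634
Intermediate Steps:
H(I, q) = -2081 + q*I² (H(I, q) = (I*I)*q - 2081 = I²*q - 2081 = q*I² - 2081 = -2081 + q*I²)
1996203 + H(-222, -1309) = 1996203 + (-2081 - 1309*(-222)²) = 1996203 + (-2081 - 1309*49284) = 1996203 + (-2081 - 64512756) = 1996203 - 64514837 = -62518634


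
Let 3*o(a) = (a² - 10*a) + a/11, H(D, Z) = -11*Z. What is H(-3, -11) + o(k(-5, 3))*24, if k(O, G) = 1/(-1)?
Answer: 2291/11 ≈ 208.27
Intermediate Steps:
k(O, G) = -1
o(a) = -109*a/33 + a²/3 (o(a) = ((a² - 10*a) + a/11)/3 = (a² - 109*a/11)/3 = -109*a/33 + a²/3)
H(-3, -11) + o(k(-5, 3))*24 = -11*(-11) + ((1/33)*(-1)*(-109 + 11*(-1)))*24 = 121 + ((1/33)*(-1)*(-109 - 11))*24 = 121 + ((1/33)*(-1)*(-120))*24 = 121 + (40/11)*24 = 121 + 960/11 = 2291/11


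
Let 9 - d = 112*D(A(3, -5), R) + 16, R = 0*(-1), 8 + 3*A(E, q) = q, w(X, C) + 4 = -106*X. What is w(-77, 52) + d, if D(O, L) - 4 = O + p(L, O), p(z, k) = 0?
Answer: 24565/3 ≈ 8188.3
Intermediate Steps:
w(X, C) = -4 - 106*X
A(E, q) = -8/3 + q/3
R = 0
D(O, L) = 4 + O (D(O, L) = 4 + (O + 0) = 4 + O)
d = 91/3 (d = 9 - (112*(4 + (-8/3 + (1/3)*(-5))) + 16) = 9 - (112*(4 + (-8/3 - 5/3)) + 16) = 9 - (112*(4 - 13/3) + 16) = 9 - (112*(-1/3) + 16) = 9 - (-112/3 + 16) = 9 - 1*(-64/3) = 9 + 64/3 = 91/3 ≈ 30.333)
w(-77, 52) + d = (-4 - 106*(-77)) + 91/3 = (-4 + 8162) + 91/3 = 8158 + 91/3 = 24565/3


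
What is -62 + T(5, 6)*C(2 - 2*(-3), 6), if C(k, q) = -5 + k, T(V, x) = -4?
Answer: -74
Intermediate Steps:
-62 + T(5, 6)*C(2 - 2*(-3), 6) = -62 - 4*(-5 + (2 - 2*(-3))) = -62 - 4*(-5 + (2 + 6)) = -62 - 4*(-5 + 8) = -62 - 4*3 = -62 - 12 = -74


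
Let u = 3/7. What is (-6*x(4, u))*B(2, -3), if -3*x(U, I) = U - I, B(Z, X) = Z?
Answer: 100/7 ≈ 14.286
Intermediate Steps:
u = 3/7 (u = 3*(⅐) = 3/7 ≈ 0.42857)
x(U, I) = -U/3 + I/3 (x(U, I) = -(U - I)/3 = -U/3 + I/3)
(-6*x(4, u))*B(2, -3) = -6*(-⅓*4 + (⅓)*(3/7))*2 = -6*(-4/3 + ⅐)*2 = -6*(-25/21)*2 = (50/7)*2 = 100/7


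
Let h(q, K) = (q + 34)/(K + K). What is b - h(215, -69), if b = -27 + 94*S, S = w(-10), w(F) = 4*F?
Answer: -174119/46 ≈ -3785.2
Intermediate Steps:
S = -40 (S = 4*(-10) = -40)
h(q, K) = (34 + q)/(2*K) (h(q, K) = (34 + q)/((2*K)) = (34 + q)*(1/(2*K)) = (34 + q)/(2*K))
b = -3787 (b = -27 + 94*(-40) = -27 - 3760 = -3787)
b - h(215, -69) = -3787 - (34 + 215)/(2*(-69)) = -3787 - (-1)*249/(2*69) = -3787 - 1*(-83/46) = -3787 + 83/46 = -174119/46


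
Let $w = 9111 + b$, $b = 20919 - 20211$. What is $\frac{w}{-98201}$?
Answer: $- \frac{9819}{98201} \approx -0.099989$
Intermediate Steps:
$b = 708$ ($b = 20919 - 20211 = 708$)
$w = 9819$ ($w = 9111 + 708 = 9819$)
$\frac{w}{-98201} = \frac{9819}{-98201} = 9819 \left(- \frac{1}{98201}\right) = - \frac{9819}{98201}$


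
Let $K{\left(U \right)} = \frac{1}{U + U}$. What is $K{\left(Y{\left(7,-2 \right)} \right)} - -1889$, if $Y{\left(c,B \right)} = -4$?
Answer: $\frac{15111}{8} \approx 1888.9$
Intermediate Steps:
$K{\left(U \right)} = \frac{1}{2 U}$
$K{\left(Y{\left(7,-2 \right)} \right)} - -1889 = \frac{1}{2 \left(-4\right)} - -1889 = \frac{1}{2} \left(- \frac{1}{4}\right) + 1889 = - \frac{1}{8} + 1889 = \frac{15111}{8}$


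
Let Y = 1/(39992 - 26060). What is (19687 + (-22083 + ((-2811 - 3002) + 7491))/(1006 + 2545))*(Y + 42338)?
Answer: 21605726159693/25929 ≈ 8.3326e+8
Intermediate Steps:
Y = 1/13932 ≈ 7.1777e-5
(19687 + (-22083 + ((-2811 - 3002) + 7491))/(1006 + 2545))*(Y + 42338) = (19687 + (-22083 + ((-2811 - 3002) + 7491))/(1006 + 2545))*(1/13932 + 42338) = (19687 + (-22083 + (-5813 + 7491))/3551)*(589853017/13932) = (19687 + (-22083 + 1678)*(1/3551))*(589853017/13932) = (19687 - 20405*1/3551)*(589853017/13932) = (19687 - 385/67)*(589853017/13932) = (1318644/67)*(589853017/13932) = 21605726159693/25929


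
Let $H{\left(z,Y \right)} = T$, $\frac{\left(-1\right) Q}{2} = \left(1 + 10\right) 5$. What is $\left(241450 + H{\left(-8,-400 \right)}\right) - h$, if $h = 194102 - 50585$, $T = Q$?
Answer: $97823$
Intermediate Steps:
$Q = -110$ ($Q = - 2 \left(1 + 10\right) 5 = - 2 \cdot 11 \cdot 5 = \left(-2\right) 55 = -110$)
$T = -110$
$H{\left(z,Y \right)} = -110$
$h = 143517$
$\left(241450 + H{\left(-8,-400 \right)}\right) - h = \left(241450 - 110\right) - 143517 = 241340 - 143517 = 97823$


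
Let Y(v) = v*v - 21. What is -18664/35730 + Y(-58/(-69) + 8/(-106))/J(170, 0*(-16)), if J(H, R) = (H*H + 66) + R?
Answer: -134071038765619/256317172371330 ≈ -0.52307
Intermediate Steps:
J(H, R) = 66 + R + H**2 (J(H, R) = (H**2 + 66) + R = (66 + H**2) + R = 66 + R + H**2)
Y(v) = -21 + v**2 (Y(v) = v**2 - 21 = -21 + v**2)
-18664/35730 + Y(-58/(-69) + 8/(-106))/J(170, 0*(-16)) = -18664/35730 + (-21 + (-58/(-69) + 8/(-106))**2)/(66 + 0*(-16) + 170**2) = -18664*1/35730 + (-21 + (-58*(-1/69) + 8*(-1/106))**2)/(66 + 0 + 28900) = -9332/17865 + (-21 + (58/69 - 4/53)**2)/28966 = -9332/17865 + (-21 + (2798/3657)**2)*(1/28966) = -9332/17865 + (-21 + 7828804/13373649)*(1/28966) = -9332/17865 - 273017825/13373649*1/28966 = -9332/17865 - 273017825/387381116934 = -134071038765619/256317172371330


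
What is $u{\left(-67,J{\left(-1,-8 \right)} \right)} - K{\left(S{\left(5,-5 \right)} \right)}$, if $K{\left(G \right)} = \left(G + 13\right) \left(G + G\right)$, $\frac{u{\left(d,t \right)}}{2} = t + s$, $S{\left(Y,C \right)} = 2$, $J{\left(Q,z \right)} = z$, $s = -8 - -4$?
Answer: $-84$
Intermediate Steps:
$s = -4$ ($s = -8 + 4 = -4$)
$u{\left(d,t \right)} = -8 + 2 t$ ($u{\left(d,t \right)} = 2 \left(t - 4\right) = 2 \left(-4 + t\right) = -8 + 2 t$)
$K{\left(G \right)} = 2 G \left(13 + G\right)$ ($K{\left(G \right)} = \left(13 + G\right) 2 G = 2 G \left(13 + G\right)$)
$u{\left(-67,J{\left(-1,-8 \right)} \right)} - K{\left(S{\left(5,-5 \right)} \right)} = \left(-8 + 2 \left(-8\right)\right) - 2 \cdot 2 \left(13 + 2\right) = \left(-8 - 16\right) - 2 \cdot 2 \cdot 15 = -24 - 60 = -84$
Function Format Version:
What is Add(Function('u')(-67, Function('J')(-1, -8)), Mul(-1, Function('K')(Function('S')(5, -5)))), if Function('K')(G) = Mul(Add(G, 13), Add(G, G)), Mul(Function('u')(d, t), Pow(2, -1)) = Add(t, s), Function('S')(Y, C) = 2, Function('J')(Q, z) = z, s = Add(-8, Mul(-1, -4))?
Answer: -84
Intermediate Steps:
s = -4 (s = Add(-8, 4) = -4)
Function('u')(d, t) = Add(-8, Mul(2, t)) (Function('u')(d, t) = Mul(2, Add(t, -4)) = Mul(2, Add(-4, t)) = Add(-8, Mul(2, t)))
Function('K')(G) = Mul(2, G, Add(13, G)) (Function('K')(G) = Mul(Add(13, G), Mul(2, G)) = Mul(2, G, Add(13, G)))
Add(Function('u')(-67, Function('J')(-1, -8)), Mul(-1, Function('K')(Function('S')(5, -5)))) = Add(Add(-8, Mul(2, -8)), Mul(-1, Mul(2, 2, Add(13, 2)))) = Add(Add(-8, -16), Mul(-1, Mul(2, 2, 15))) = Add(-24, Mul(-1, 60)) = Add(-24, -60) = -84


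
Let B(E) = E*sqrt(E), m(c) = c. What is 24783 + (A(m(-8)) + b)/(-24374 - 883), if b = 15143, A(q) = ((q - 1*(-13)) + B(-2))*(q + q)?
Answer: 208643056/8419 - 32*I*sqrt(2)/25257 ≈ 24782.0 - 0.0017918*I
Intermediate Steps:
B(E) = E**(3/2)
A(q) = 2*q*(13 + q - 2*I*sqrt(2)) (A(q) = ((q - 1*(-13)) + (-2)**(3/2))*(q + q) = ((q + 13) - 2*I*sqrt(2))*(2*q) = ((13 + q) - 2*I*sqrt(2))*(2*q) = (13 + q - 2*I*sqrt(2))*(2*q) = 2*q*(13 + q - 2*I*sqrt(2)))
24783 + (A(m(-8)) + b)/(-24374 - 883) = 24783 + (2*(-8)*(13 - 8 - 2*I*sqrt(2)) + 15143)/(-24374 - 883) = 24783 + (2*(-8)*(5 - 2*I*sqrt(2)) + 15143)/(-25257) = 24783 + ((-80 + 32*I*sqrt(2)) + 15143)*(-1/25257) = 24783 + (15063 + 32*I*sqrt(2))*(-1/25257) = 24783 + (-5021/8419 - 32*I*sqrt(2)/25257) = 208643056/8419 - 32*I*sqrt(2)/25257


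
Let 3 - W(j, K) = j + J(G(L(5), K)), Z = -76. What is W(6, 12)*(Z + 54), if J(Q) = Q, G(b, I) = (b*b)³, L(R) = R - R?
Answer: 66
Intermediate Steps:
L(R) = 0
G(b, I) = b⁶ (G(b, I) = (b²)³ = b⁶)
W(j, K) = 3 - j (W(j, K) = 3 - (j + 0⁶) = 3 - (j + 0) = 3 - j)
W(6, 12)*(Z + 54) = (3 - 1*6)*(-76 + 54) = (3 - 6)*(-22) = -3*(-22) = 66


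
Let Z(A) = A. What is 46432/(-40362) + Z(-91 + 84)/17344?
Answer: -402799571/350019264 ≈ -1.1508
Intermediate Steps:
46432/(-40362) + Z(-91 + 84)/17344 = 46432/(-40362) + (-91 + 84)/17344 = 46432*(-1/40362) - 7*1/17344 = -23216/20181 - 7/17344 = -402799571/350019264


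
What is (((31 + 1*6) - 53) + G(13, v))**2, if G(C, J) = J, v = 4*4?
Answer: 0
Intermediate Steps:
v = 16
(((31 + 1*6) - 53) + G(13, v))**2 = (((31 + 1*6) - 53) + 16)**2 = (((31 + 6) - 53) + 16)**2 = ((37 - 53) + 16)**2 = (-16 + 16)**2 = 0**2 = 0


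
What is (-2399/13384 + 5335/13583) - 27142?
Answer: -4934237597801/181794872 ≈ -27142.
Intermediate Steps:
(-2399/13384 + 5335/13583) - 27142 = 38818023/181794872 - 27142 = -4934237597801/181794872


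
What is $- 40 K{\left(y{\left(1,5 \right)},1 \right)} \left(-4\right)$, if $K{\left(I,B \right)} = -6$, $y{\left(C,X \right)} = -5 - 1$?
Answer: $-960$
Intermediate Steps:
$y{\left(C,X \right)} = -6$
$- 40 K{\left(y{\left(1,5 \right)},1 \right)} \left(-4\right) = \left(-40\right) \left(-6\right) \left(-4\right) = 240 \left(-4\right) = -960$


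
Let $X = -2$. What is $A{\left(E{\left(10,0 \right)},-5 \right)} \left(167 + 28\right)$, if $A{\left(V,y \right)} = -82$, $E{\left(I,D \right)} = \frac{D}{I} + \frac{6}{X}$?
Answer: $-15990$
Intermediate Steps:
$E{\left(I,D \right)} = -3 + \frac{D}{I}$ ($E{\left(I,D \right)} = \frac{D}{I} + \frac{6}{-2} = \frac{D}{I} + 6 \left(- \frac{1}{2}\right) = \frac{D}{I} - 3 = -3 + \frac{D}{I}$)
$A{\left(E{\left(10,0 \right)},-5 \right)} \left(167 + 28\right) = - 82 \left(167 + 28\right) = \left(-82\right) 195 = -15990$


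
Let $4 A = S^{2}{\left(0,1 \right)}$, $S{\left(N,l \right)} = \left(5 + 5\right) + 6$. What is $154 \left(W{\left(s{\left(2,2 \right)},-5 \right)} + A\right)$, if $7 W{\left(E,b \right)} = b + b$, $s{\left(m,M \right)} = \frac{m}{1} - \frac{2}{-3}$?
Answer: $9636$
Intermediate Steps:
$S{\left(N,l \right)} = 16$ ($S{\left(N,l \right)} = 10 + 6 = 16$)
$s{\left(m,M \right)} = \frac{2}{3} + m$ ($s{\left(m,M \right)} = m 1 - - \frac{2}{3} = m + \frac{2}{3} = \frac{2}{3} + m$)
$A = 64$ ($A = \frac{16^{2}}{4} = \frac{1}{4} \cdot 256 = 64$)
$W{\left(E,b \right)} = \frac{2 b}{7}$ ($W{\left(E,b \right)} = \frac{b + b}{7} = \frac{2 b}{7}$)
$154 \left(W{\left(s{\left(2,2 \right)},-5 \right)} + A\right) = 154 \left(\frac{2}{7} \left(-5\right) + 64\right) = 154 \left(- \frac{10}{7} + 64\right) = 154 \cdot \frac{438}{7} = 9636$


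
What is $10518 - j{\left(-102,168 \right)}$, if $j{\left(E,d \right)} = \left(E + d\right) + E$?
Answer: $10554$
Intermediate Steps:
$j{\left(E,d \right)} = d + 2 E$
$10518 - j{\left(-102,168 \right)} = 10518 - \left(168 + 2 \left(-102\right)\right) = 10518 - \left(168 - 204\right) = 10518 - -36 = 10518 + 36 = 10554$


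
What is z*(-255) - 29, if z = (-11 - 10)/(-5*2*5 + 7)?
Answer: -6602/43 ≈ -153.53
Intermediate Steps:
z = 21/43 (z = -21/(-10*5 + 7) = -21/(-50 + 7) = -21/(-43) = -21*(-1/43) = 21/43 ≈ 0.48837)
z*(-255) - 29 = (21/43)*(-255) - 29 = -5355/43 - 29 = -6602/43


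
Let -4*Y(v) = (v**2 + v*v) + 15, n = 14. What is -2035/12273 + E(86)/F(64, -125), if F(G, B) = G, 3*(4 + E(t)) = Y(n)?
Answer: -2382365/3141888 ≈ -0.75826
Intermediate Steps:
Y(v) = -15/4 - v**2/2 (Y(v) = -((v**2 + v*v) + 15)/4 = -((v**2 + v**2) + 15)/4 = -(2*v**2 + 15)/4 = -(15 + 2*v**2)/4 = -15/4 - v**2/2)
E(t) = -455/12 (E(t) = -4 + (-15/4 - 1/2*14**2)/3 = -4 + (-15/4 - 1/2*196)/3 = -4 + (-15/4 - 98)/3 = -4 + (1/3)*(-407/4) = -4 - 407/12 = -455/12)
-2035/12273 + E(86)/F(64, -125) = -2035/12273 - 455/12/64 = -2035*1/12273 - 455/12*1/64 = -2035/12273 - 455/768 = -2382365/3141888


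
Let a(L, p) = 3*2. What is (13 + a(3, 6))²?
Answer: 361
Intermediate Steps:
a(L, p) = 6
(13 + a(3, 6))² = (13 + 6)² = 19² = 361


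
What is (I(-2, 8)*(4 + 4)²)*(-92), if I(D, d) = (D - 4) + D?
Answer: 47104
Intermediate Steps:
I(D, d) = -4 + 2*D (I(D, d) = (-4 + D) + D = -4 + 2*D)
(I(-2, 8)*(4 + 4)²)*(-92) = ((-4 + 2*(-2))*(4 + 4)²)*(-92) = ((-4 - 4)*8²)*(-92) = -8*64*(-92) = -512*(-92) = 47104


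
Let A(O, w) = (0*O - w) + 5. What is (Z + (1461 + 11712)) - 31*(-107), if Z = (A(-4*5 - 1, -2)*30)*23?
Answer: 21320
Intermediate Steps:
A(O, w) = 5 - w (A(O, w) = (0 - w) + 5 = -w + 5 = 5 - w)
Z = 4830 (Z = ((5 - 1*(-2))*30)*23 = ((5 + 2)*30)*23 = (7*30)*23 = 210*23 = 4830)
(Z + (1461 + 11712)) - 31*(-107) = (4830 + (1461 + 11712)) - 31*(-107) = (4830 + 13173) + 3317 = 18003 + 3317 = 21320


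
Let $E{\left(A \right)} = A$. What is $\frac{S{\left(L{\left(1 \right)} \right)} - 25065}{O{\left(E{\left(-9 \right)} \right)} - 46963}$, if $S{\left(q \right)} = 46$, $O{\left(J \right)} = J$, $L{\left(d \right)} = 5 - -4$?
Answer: $\frac{25019}{46972} \approx 0.53264$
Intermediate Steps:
$L{\left(d \right)} = 9$ ($L{\left(d \right)} = 5 + 4 = 9$)
$\frac{S{\left(L{\left(1 \right)} \right)} - 25065}{O{\left(E{\left(-9 \right)} \right)} - 46963} = \frac{46 - 25065}{-9 - 46963} = - \frac{25019}{-46972} = \left(-25019\right) \left(- \frac{1}{46972}\right) = \frac{25019}{46972}$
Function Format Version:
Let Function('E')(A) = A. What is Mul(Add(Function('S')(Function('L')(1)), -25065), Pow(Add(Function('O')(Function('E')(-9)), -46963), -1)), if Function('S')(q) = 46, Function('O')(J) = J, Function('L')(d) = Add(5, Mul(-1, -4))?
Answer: Rational(25019, 46972) ≈ 0.53264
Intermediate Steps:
Function('L')(d) = 9 (Function('L')(d) = Add(5, 4) = 9)
Mul(Add(Function('S')(Function('L')(1)), -25065), Pow(Add(Function('O')(Function('E')(-9)), -46963), -1)) = Mul(Add(46, -25065), Pow(Add(-9, -46963), -1)) = Mul(-25019, Pow(-46972, -1)) = Mul(-25019, Rational(-1, 46972)) = Rational(25019, 46972)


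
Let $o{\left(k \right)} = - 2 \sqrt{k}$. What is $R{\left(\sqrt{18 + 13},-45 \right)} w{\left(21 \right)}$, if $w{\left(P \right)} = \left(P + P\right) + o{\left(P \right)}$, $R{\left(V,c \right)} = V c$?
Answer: $90 \sqrt{31} \left(-21 + \sqrt{21}\right) \approx -8226.8$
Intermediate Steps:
$w{\left(P \right)} = - 2 \sqrt{P} + 2 P$ ($w{\left(P \right)} = \left(P + P\right) - 2 \sqrt{P} = 2 P - 2 \sqrt{P} = - 2 \sqrt{P} + 2 P$)
$R{\left(\sqrt{18 + 13},-45 \right)} w{\left(21 \right)} = \sqrt{18 + 13} \left(-45\right) \left(- 2 \sqrt{21} + 2 \cdot 21\right) = \sqrt{31} \left(-45\right) \left(- 2 \sqrt{21} + 42\right) = - 45 \sqrt{31} \left(42 - 2 \sqrt{21}\right)$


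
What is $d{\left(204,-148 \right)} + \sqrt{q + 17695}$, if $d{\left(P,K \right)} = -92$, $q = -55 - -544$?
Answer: $-92 + 2 \sqrt{4546} \approx 42.848$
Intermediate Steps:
$q = 489$ ($q = -55 + 544 = 489$)
$d{\left(204,-148 \right)} + \sqrt{q + 17695} = -92 + \sqrt{489 + 17695} = -92 + \sqrt{18184} = -92 + 2 \sqrt{4546}$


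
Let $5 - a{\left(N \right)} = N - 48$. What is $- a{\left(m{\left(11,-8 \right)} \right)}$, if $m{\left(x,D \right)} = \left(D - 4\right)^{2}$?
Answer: $91$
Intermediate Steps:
$m{\left(x,D \right)} = \left(-4 + D\right)^{2}$
$a{\left(N \right)} = 53 - N$ ($a{\left(N \right)} = 5 - \left(N - 48\right) = 5 - \left(-48 + N\right) = 53 - N$)
$- a{\left(m{\left(11,-8 \right)} \right)} = - (53 - \left(-4 - 8\right)^{2}) = - (53 - \left(-12\right)^{2}) = - (53 - 144) = \left(-1\right) \left(-91\right) = 91$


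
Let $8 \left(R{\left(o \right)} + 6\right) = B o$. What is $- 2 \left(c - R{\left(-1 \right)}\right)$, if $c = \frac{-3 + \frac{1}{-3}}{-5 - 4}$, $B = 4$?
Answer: $- \frac{371}{27} \approx -13.741$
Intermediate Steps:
$R{\left(o \right)} = -6 + \frac{o}{2}$ ($R{\left(o \right)} = -6 + \frac{4 o}{8} = -6 + \frac{o}{2}$)
$c = \frac{10}{27}$ ($c = \frac{-3 - \frac{1}{3}}{-9} = \left(- \frac{10}{3}\right) \left(- \frac{1}{9}\right) = \frac{10}{27} \approx 0.37037$)
$- 2 \left(c - R{\left(-1 \right)}\right) = - 2 \left(\frac{10}{27} - \left(-6 + \frac{1}{2} \left(-1\right)\right)\right) = - 2 \left(\frac{10}{27} - \left(-6 - \frac{1}{2}\right)\right) = - 2 \left(\frac{10}{27} - - \frac{13}{2}\right) = - 2 \left(\frac{10}{27} + \frac{13}{2}\right) = \left(-2\right) \frac{371}{54} = - \frac{371}{27}$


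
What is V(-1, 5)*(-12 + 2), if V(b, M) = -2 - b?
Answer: 10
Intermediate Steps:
V(-1, 5)*(-12 + 2) = (-2 - 1*(-1))*(-12 + 2) = (-2 + 1)*(-10) = -1*(-10) = 10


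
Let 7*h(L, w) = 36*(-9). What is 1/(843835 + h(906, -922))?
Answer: 7/5906521 ≈ 1.1851e-6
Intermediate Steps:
h(L, w) = -324/7 (h(L, w) = (36*(-9))/7 = (1/7)*(-324) = -324/7)
1/(843835 + h(906, -922)) = 1/(843835 - 324/7) = 1/(5906521/7) = 7/5906521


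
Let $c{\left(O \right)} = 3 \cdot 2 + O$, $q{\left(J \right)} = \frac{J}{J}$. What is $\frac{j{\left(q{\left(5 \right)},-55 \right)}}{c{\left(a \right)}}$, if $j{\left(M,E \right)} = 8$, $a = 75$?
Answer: $\frac{8}{81} \approx 0.098765$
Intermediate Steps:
$q{\left(J \right)} = 1$
$c{\left(O \right)} = 6 + O$
$\frac{j{\left(q{\left(5 \right)},-55 \right)}}{c{\left(a \right)}} = \frac{8}{6 + 75} = \frac{8}{81}$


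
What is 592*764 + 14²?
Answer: 452484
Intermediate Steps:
592*764 + 14² = 452288 + 196 = 452484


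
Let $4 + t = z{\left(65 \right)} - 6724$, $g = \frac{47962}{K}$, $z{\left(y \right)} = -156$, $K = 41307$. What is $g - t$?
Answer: $\frac{284405350}{41307} \approx 6885.2$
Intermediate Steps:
$g = \frac{47962}{41307} \approx 1.1611$
$t = -6884$ ($t = -4 - 6880 = -6884$)
$g - t = \frac{47962}{41307} - -6884 = \frac{47962}{41307} + 6884 = \frac{284405350}{41307}$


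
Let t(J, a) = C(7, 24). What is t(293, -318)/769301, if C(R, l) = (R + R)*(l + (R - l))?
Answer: 98/769301 ≈ 0.00012739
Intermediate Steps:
C(R, l) = 2*R² (C(R, l) = (2*R)*R = 2*R²)
t(J, a) = 98 (t(J, a) = 2*7² = 2*49 = 98)
t(293, -318)/769301 = 98/769301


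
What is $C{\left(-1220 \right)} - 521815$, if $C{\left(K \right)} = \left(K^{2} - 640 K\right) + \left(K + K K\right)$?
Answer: $3234565$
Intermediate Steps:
$C{\left(K \right)} = - 639 K + 2 K^{2}$ ($C{\left(K \right)} = \left(K^{2} - 640 K\right) + \left(K + K^{2}\right) = - 639 K + 2 K^{2}$)
$C{\left(-1220 \right)} - 521815 = - 1220 \left(-639 + 2 \left(-1220\right)\right) - 521815 = - 1220 \left(-639 - 2440\right) - 521815 = \left(-1220\right) \left(-3079\right) - 521815 = 3756380 - 521815 = 3234565$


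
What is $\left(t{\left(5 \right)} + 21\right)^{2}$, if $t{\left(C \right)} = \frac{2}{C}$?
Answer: $\frac{11449}{25} \approx 457.96$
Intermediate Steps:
$\left(t{\left(5 \right)} + 21\right)^{2} = \left(\frac{2}{5} + 21\right)^{2} = \left(\frac{107}{5}\right)^{2} = \frac{11449}{25}$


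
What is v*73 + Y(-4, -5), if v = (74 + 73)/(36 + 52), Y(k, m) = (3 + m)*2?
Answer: 10379/88 ≈ 117.94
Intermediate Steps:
Y(k, m) = 6 + 2*m
v = 147/88 ≈ 1.6705
v*73 + Y(-4, -5) = (147/88)*73 + (6 + 2*(-5)) = 10731/88 + (6 - 10) = 10731/88 - 4 = 10379/88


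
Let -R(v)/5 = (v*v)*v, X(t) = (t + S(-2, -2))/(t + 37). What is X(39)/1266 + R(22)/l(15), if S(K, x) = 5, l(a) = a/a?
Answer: -1280634949/24054 ≈ -53240.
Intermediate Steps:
l(a) = 1
X(t) = (5 + t)/(37 + t) (X(t) = (t + 5)/(t + 37) = (5 + t)/(37 + t))
R(v) = -5*v³ (R(v) = -5*v*v*v = -5*v²*v = -5*v³)
X(39)/1266 + R(22)/l(15) = ((5 + 39)/(37 + 39))/1266 - 5*22³/1 = (44/76)*(1/1266) - 5*10648*1 = ((1/76)*44)*(1/1266) - 53240*1 = (11/19)*(1/1266) - 53240 = 11/24054 - 53240 = -1280634949/24054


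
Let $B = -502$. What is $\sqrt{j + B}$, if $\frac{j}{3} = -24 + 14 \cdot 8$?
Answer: $i \sqrt{238} \approx 15.427 i$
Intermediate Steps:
$j = 264$ ($j = 3 \left(-24 + 14 \cdot 8\right) = 3 \left(-24 + 112\right) = 3 \cdot 88 = 264$)
$\sqrt{j + B} = \sqrt{264 - 502} = \sqrt{-238} = i \sqrt{238}$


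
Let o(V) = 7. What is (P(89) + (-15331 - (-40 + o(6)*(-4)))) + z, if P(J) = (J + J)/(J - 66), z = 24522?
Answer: 213135/23 ≈ 9266.7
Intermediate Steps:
P(J) = 2*J/(-66 + J) (P(J) = (2*J)/(-66 + J) = 2*J/(-66 + J))
(P(89) + (-15331 - (-40 + o(6)*(-4)))) + z = (2*89/(-66 + 89) + (-15331 - (-40 + 7*(-4)))) + 24522 = (2*89/23 + (-15331 - (-40 - 28))) + 24522 = (2*89*(1/23) + (-15331 - 1*(-68))) + 24522 = (178/23 + (-15331 + 68)) + 24522 = (178/23 - 15263) + 24522 = -350871/23 + 24522 = 213135/23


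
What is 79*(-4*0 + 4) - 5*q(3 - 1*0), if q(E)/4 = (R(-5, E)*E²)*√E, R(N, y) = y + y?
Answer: 316 - 1080*√3 ≈ -1554.6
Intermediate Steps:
R(N, y) = 2*y
q(E) = 8*E^(7/2) (q(E) = 4*(((2*E)*E²)*√E) = 4*((2*E³)*√E) = 4*(2*E^(7/2)) = 8*E^(7/2))
79*(-4*0 + 4) - 5*q(3 - 1*0) = 79*(-4*0 + 4) - 40*(3 - 1*0)^(7/2) = 79*(0 + 4) - 40*(3 + 0)^(7/2) = 79*4 - 40*3^(7/2) = 316 - 40*27*√3 = 316 - 1080*√3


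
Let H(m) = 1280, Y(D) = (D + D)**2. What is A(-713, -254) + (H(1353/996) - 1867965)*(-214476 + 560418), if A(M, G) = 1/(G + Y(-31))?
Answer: -2318295424749299/3590 ≈ -6.4576e+11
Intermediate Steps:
Y(D) = 4*D**2 (Y(D) = (2*D)**2 = 4*D**2)
A(M, G) = 1/(3844 + G) (A(M, G) = 1/(G + 4*(-31)**2) = 1/(G + 4*961) = 1/(G + 3844) = 1/(3844 + G))
A(-713, -254) + (H(1353/996) - 1867965)*(-214476 + 560418) = 1/(3844 - 254) + (1280 - 1867965)*(-214476 + 560418) = 1/3590 - 1866685*345942 = 1/3590 - 645764742270 = -2318295424749299/3590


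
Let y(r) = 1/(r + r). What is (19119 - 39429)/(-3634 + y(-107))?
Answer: 4346340/777677 ≈ 5.5889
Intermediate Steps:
y(r) = 1/(2*r)
(19119 - 39429)/(-3634 + y(-107)) = (19119 - 39429)/(-3634 + (½)/(-107)) = -20310/(-3634 + (½)*(-1/107)) = -20310/(-3634 - 1/214) = -20310/(-777677/214) = -20310*(-214/777677) = 4346340/777677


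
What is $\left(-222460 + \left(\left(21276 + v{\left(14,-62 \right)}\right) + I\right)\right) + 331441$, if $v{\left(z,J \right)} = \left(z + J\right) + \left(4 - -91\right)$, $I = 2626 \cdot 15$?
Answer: $169694$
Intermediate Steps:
$I = 39390$
$v{\left(z,J \right)} = 95 + J + z$ ($v{\left(z,J \right)} = \left(J + z\right) + \left(4 + 91\right) = \left(J + z\right) + 95 = 95 + J + z$)
$\left(-222460 + \left(\left(21276 + v{\left(14,-62 \right)}\right) + I\right)\right) + 331441 = \left(-222460 + \left(\left(21276 + \left(95 - 62 + 14\right)\right) + 39390\right)\right) + 331441 = \left(-222460 + \left(\left(21276 + 47\right) + 39390\right)\right) + 331441 = \left(-222460 + \left(21323 + 39390\right)\right) + 331441 = \left(-222460 + 60713\right) + 331441 = -161747 + 331441 = 169694$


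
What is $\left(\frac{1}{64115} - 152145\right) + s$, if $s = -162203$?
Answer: $- \frac{20154422019}{64115} \approx -3.1435 \cdot 10^{5}$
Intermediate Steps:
$\left(\frac{1}{64115} - 152145\right) + s = \left(\frac{1}{64115} - 152145\right) - 162203 = - \frac{9754776674}{64115} - 162203 = - \frac{20154422019}{64115}$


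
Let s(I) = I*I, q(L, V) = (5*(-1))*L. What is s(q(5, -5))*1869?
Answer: 1168125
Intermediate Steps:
q(L, V) = -5*L
s(I) = I²
s(q(5, -5))*1869 = (-5*5)²*1869 = (-25)²*1869 = 625*1869 = 1168125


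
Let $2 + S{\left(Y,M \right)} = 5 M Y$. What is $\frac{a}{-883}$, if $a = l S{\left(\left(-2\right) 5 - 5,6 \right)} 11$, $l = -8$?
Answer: $- \frac{39776}{883} \approx -45.046$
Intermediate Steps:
$S{\left(Y,M \right)} = -2 + 5 M Y$
$a = 39776$ ($a = - 8 \left(-2 + 5 \cdot 6 \left(\left(-2\right) 5 - 5\right)\right) 11 = - 8 \left(-2 + 5 \cdot 6 \left(-10 - 5\right)\right) 11 = - 8 \left(-2 + 5 \cdot 6 \left(-15\right)\right) 11 = - 8 \left(-2 - 450\right) 11 = \left(-8\right) \left(-452\right) 11 = 3616 \cdot 11 = 39776$)
$\frac{a}{-883} = \frac{39776}{-883} = 39776 \left(- \frac{1}{883}\right) = - \frac{39776}{883}$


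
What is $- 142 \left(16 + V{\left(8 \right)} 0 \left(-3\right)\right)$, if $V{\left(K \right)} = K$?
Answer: $-2272$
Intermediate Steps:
$- 142 \left(16 + V{\left(8 \right)} 0 \left(-3\right)\right) = - 142 \left(16 + 8 \cdot 0 \left(-3\right)\right) = - 142 \left(16 + 8 \cdot 0\right) = - 142 \left(16 + 0\right) = \left(-142\right) 16 = -2272$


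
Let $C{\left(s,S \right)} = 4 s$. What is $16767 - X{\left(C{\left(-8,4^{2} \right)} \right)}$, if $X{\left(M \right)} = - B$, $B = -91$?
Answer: $16676$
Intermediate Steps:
$X{\left(M \right)} = 91$ ($X{\left(M \right)} = \left(-1\right) \left(-91\right) = 91$)
$16767 - X{\left(C{\left(-8,4^{2} \right)} \right)} = 16767 - 91 = 16676$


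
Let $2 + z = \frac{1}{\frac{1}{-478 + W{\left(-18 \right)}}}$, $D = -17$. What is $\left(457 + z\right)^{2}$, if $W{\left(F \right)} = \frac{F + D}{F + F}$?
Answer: $\frac{628849}{1296} \approx 485.22$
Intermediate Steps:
$W{\left(F \right)} = \frac{-17 + F}{2 F}$ ($W{\left(F \right)} = \frac{F - 17}{F + F} = \frac{-17 + F}{2 F}$)
$z = - \frac{17245}{36}$ ($z = -2 + \frac{1}{\frac{1}{-478 + \frac{-17 - 18}{2 \left(-18\right)}}} = -2 + \frac{1}{\frac{1}{-478 + \frac{1}{2} \left(- \frac{1}{18}\right) \left(-35\right)}} = -2 + \frac{1}{\frac{1}{-478 + \frac{35}{36}}} = -2 + \frac{1}{\frac{1}{- \frac{17173}{36}}} = -2 + \frac{1}{- \frac{36}{17173}} = -2 - \frac{17173}{36} = - \frac{17245}{36} \approx -479.03$)
$\left(457 + z\right)^{2} = \left(457 - \frac{17245}{36}\right)^{2} = \left(- \frac{793}{36}\right)^{2} = \frac{628849}{1296}$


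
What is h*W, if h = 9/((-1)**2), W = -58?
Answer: -522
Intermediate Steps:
h = 9 (h = 9/1 = 9*1 = 9)
h*W = 9*(-58) = -522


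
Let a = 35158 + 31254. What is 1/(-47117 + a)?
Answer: 1/19295 ≈ 5.1827e-5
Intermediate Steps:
a = 66412
1/(-47117 + a) = 1/(-47117 + 66412) = 1/19295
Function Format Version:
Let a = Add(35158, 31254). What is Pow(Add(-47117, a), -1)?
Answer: Rational(1, 19295) ≈ 5.1827e-5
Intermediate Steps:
a = 66412
Pow(Add(-47117, a), -1) = Pow(Add(-47117, 66412), -1) = Pow(19295, -1) = Rational(1, 19295)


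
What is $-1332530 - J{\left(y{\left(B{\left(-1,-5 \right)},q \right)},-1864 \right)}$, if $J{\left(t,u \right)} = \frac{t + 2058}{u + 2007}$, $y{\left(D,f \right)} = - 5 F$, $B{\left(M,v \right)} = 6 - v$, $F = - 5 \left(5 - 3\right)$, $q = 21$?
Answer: $- \frac{190553898}{143} \approx -1.3325 \cdot 10^{6}$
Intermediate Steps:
$F = -10$ ($F = \left(-5\right) 2 = -10$)
$y{\left(D,f \right)} = 50$ ($y{\left(D,f \right)} = \left(-5\right) \left(-10\right) = 50$)
$J{\left(t,u \right)} = \frac{2058 + t}{2007 + u}$
$-1332530 - J{\left(y{\left(B{\left(-1,-5 \right)},q \right)},-1864 \right)} = -1332530 - \frac{2058 + 50}{2007 - 1864} = -1332530 - \frac{1}{143} \cdot 2108 = -1332530 - \frac{2108}{143} = - \frac{190553898}{143}$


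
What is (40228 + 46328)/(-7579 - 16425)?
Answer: -21639/6001 ≈ -3.6059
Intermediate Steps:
(40228 + 46328)/(-7579 - 16425) = 86556/(-24004) = 86556*(-1/24004) = -21639/6001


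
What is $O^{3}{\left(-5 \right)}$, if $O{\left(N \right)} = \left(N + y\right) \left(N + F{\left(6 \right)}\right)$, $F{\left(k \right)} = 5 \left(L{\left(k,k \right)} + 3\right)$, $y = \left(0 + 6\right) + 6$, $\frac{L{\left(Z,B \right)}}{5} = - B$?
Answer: $-941192000$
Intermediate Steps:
$L{\left(Z,B \right)} = - 5 B$ ($L{\left(Z,B \right)} = 5 \left(- B\right) = - 5 B$)
$y = 12$ ($y = 6 + 6 = 12$)
$F{\left(k \right)} = 15 - 25 k$ ($F{\left(k \right)} = 5 \left(- 5 k + 3\right) = 5 \left(3 - 5 k\right) = 15 - 25 k$)
$O{\left(N \right)} = \left(-135 + N\right) \left(12 + N\right)$ ($O{\left(N \right)} = \left(N + 12\right) \left(N + \left(15 - 150\right)\right) = \left(12 + N\right) \left(N + \left(15 - 150\right)\right) = \left(12 + N\right) \left(N - 135\right) = \left(12 + N\right) \left(-135 + N\right) = \left(-135 + N\right) \left(12 + N\right)$)
$O^{3}{\left(-5 \right)} = \left(-1620 + \left(-5\right)^{2} - -615\right)^{3} = \left(-1620 + 25 + 615\right)^{3} = \left(-980\right)^{3} = -941192000$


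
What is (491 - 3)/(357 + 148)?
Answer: 488/505 ≈ 0.96634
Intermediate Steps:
(491 - 3)/(357 + 148) = 488/505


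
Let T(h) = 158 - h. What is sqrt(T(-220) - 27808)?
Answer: I*sqrt(27430) ≈ 165.62*I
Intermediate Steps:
sqrt(T(-220) - 27808) = sqrt((158 - 1*(-220)) - 27808) = sqrt((158 + 220) - 27808) = sqrt(378 - 27808) = sqrt(-27430) = I*sqrt(27430)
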